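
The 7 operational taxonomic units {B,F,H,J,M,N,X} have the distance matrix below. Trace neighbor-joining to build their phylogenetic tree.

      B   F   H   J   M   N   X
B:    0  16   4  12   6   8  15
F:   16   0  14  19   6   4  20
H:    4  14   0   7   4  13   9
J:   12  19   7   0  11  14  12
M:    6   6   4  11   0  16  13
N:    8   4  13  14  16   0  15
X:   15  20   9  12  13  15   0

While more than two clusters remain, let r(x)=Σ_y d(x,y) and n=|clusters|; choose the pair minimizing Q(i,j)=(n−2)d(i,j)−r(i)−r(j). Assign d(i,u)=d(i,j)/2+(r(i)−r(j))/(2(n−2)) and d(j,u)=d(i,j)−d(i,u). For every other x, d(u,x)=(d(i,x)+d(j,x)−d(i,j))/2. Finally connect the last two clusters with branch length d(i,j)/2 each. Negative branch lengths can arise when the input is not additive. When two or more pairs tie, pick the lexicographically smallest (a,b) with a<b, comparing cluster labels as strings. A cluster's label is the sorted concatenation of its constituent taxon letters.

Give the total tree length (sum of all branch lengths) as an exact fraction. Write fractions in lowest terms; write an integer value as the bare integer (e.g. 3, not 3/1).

step 1: merge (F,N) at d=4, Q=-129; branch lengths F→29/10, N→11/10; new cluster FN
  updated: d(B,FN)=10, d(FN,H)=23/2, d(FN,J)=29/2, d(FN,M)=9, d(FN,X)=31/2
step 2: merge (J,X) at d=12, Q=-73; branch lengths J→5, X→7; new cluster JX
  updated: d(B,JX)=15/2, d(FN,JX)=9, d(H,JX)=2, d(JX,M)=6
step 3: merge (H,JX) at d=2, Q=-40; branch lengths H→1/2, JX→3/2; new cluster HJX
  updated: d(B,HJX)=19/4, d(FN,HJX)=37/4, d(HJX,M)=4
step 4: merge (B,HJX) at d=19/4, Q=-117/4; branch lengths B→49/16, HJX→27/16; new cluster BHJX
  updated: d(BHJX,FN)=29/4, d(BHJX,M)=21/8
step 5: merge (BHJX,FN) at d=29/4, Q=-151/8; branch lengths BHJX→7/16, FN→109/16; new cluster BFHJNX
  updated: d(BFHJNX,M)=35/16
step 6: merge (BFHJNX,M) at d=35/16; branch lengths BFHJNX→35/32, M→35/32; new cluster BFHJMNX
final tree: (((B:49/16,(H:1/2,(J:5,X:7):3/2):27/16):7/16,(F:29/10,N:11/10):109/16):35/32,M:35/32)
total length: 515/16

515/16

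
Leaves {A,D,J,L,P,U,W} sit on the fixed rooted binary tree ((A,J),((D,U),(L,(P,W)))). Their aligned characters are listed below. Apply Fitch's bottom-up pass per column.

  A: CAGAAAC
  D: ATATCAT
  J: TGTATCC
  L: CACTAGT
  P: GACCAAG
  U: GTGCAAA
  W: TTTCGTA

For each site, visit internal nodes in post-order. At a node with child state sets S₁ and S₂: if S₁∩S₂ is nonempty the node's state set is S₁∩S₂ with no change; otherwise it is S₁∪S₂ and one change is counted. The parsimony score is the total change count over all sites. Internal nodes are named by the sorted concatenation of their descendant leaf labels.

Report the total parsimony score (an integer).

site 0, node AJ: A={C} ∪ J={T} → {C,T} (+1)
site 0, node DU: D={A} ∪ U={G} → {A,G} (+1)
site 0, node PW: P={G} ∪ W={T} → {G,T} (+1)
site 0, node LPW: L={C} ∪ PW={G,T} → {C,G,T} (+1)
site 0, node DLPUW: DU={A,G} ∩ LPW={C,G,T} → {G} (+0)
site 0, node ADJLPUW: AJ={C,T} ∪ DLPUW={G} → {C,G,T} (+1)
site 1, node AJ: A={A} ∪ J={G} → {A,G} (+1)
site 1, node DU: D={T} ∩ U={T} → {T} (+0)
site 1, node PW: P={A} ∪ W={T} → {A,T} (+1)
site 1, node LPW: L={A} ∩ PW={A,T} → {A} (+0)
site 1, node DLPUW: DU={T} ∪ LPW={A} → {A,T} (+1)
site 1, node ADJLPUW: AJ={A,G} ∩ DLPUW={A,T} → {A} (+0)
site 2, node AJ: A={G} ∪ J={T} → {G,T} (+1)
site 2, node DU: D={A} ∪ U={G} → {A,G} (+1)
site 2, node PW: P={C} ∪ W={T} → {C,T} (+1)
site 2, node LPW: L={C} ∩ PW={C,T} → {C} (+0)
site 2, node DLPUW: DU={A,G} ∪ LPW={C} → {A,C,G} (+1)
site 2, node ADJLPUW: AJ={G,T} ∩ DLPUW={A,C,G} → {G} (+0)
site 3, node AJ: A={A} ∩ J={A} → {A} (+0)
site 3, node DU: D={T} ∪ U={C} → {C,T} (+1)
site 3, node PW: P={C} ∩ W={C} → {C} (+0)
site 3, node LPW: L={T} ∪ PW={C} → {C,T} (+1)
site 3, node DLPUW: DU={C,T} ∩ LPW={C,T} → {C,T} (+0)
site 3, node ADJLPUW: AJ={A} ∪ DLPUW={C,T} → {A,C,T} (+1)
site 4, node AJ: A={A} ∪ J={T} → {A,T} (+1)
site 4, node DU: D={C} ∪ U={A} → {A,C} (+1)
site 4, node PW: P={A} ∪ W={G} → {A,G} (+1)
site 4, node LPW: L={A} ∩ PW={A,G} → {A} (+0)
site 4, node DLPUW: DU={A,C} ∩ LPW={A} → {A} (+0)
site 4, node ADJLPUW: AJ={A,T} ∩ DLPUW={A} → {A} (+0)
site 5, node AJ: A={A} ∪ J={C} → {A,C} (+1)
site 5, node DU: D={A} ∩ U={A} → {A} (+0)
site 5, node PW: P={A} ∪ W={T} → {A,T} (+1)
site 5, node LPW: L={G} ∪ PW={A,T} → {A,G,T} (+1)
site 5, node DLPUW: DU={A} ∩ LPW={A,G,T} → {A} (+0)
site 5, node ADJLPUW: AJ={A,C} ∩ DLPUW={A} → {A} (+0)
site 6, node AJ: A={C} ∩ J={C} → {C} (+0)
site 6, node DU: D={T} ∪ U={A} → {A,T} (+1)
site 6, node PW: P={G} ∪ W={A} → {A,G} (+1)
site 6, node LPW: L={T} ∪ PW={A,G} → {A,G,T} (+1)
site 6, node DLPUW: DU={A,T} ∩ LPW={A,G,T} → {A,T} (+0)
site 6, node ADJLPUW: AJ={C} ∪ DLPUW={A,T} → {A,C,T} (+1)
per-site changes: [5, 3, 4, 3, 3, 3, 4]; total = 25

25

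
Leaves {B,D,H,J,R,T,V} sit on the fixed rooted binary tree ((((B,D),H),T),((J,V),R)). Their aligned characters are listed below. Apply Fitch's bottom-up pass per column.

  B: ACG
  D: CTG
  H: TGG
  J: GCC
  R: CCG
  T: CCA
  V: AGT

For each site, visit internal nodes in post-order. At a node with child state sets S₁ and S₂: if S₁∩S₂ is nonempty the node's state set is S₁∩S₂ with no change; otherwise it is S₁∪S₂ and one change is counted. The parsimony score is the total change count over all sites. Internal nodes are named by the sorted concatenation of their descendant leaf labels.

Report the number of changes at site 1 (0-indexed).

BD@0: {A} ∪ {C} = {A,C} (union, +1)
BDH@0: {A,C} ∪ {T} = {A,C,T} (union, +1)
BDHT@0: {A,C,T} ∩ {C} = {C} (intersection, +0)
JV@0: {G} ∪ {A} = {A,G} (union, +1)
JRV@0: {A,G} ∪ {C} = {A,C,G} (union, +1)
BDHJRTV@0: {C} ∩ {A,C,G} = {C} (intersection, +0)
BD@1: {C} ∪ {T} = {C,T} (union, +1)
BDH@1: {C,T} ∪ {G} = {C,G,T} (union, +1)
BDHT@1: {C,G,T} ∩ {C} = {C} (intersection, +0)
JV@1: {C} ∪ {G} = {C,G} (union, +1)
JRV@1: {C,G} ∩ {C} = {C} (intersection, +0)
BDHJRTV@1: {C} ∩ {C} = {C} (intersection, +0)
BD@2: {G} ∩ {G} = {G} (intersection, +0)
BDH@2: {G} ∩ {G} = {G} (intersection, +0)
BDHT@2: {G} ∪ {A} = {A,G} (union, +1)
JV@2: {C} ∪ {T} = {C,T} (union, +1)
JRV@2: {C,T} ∪ {G} = {C,G,T} (union, +1)
BDHJRTV@2: {A,G} ∩ {C,G,T} = {G} (intersection, +0)
per-site changes: [4, 3, 3]; total = 10

3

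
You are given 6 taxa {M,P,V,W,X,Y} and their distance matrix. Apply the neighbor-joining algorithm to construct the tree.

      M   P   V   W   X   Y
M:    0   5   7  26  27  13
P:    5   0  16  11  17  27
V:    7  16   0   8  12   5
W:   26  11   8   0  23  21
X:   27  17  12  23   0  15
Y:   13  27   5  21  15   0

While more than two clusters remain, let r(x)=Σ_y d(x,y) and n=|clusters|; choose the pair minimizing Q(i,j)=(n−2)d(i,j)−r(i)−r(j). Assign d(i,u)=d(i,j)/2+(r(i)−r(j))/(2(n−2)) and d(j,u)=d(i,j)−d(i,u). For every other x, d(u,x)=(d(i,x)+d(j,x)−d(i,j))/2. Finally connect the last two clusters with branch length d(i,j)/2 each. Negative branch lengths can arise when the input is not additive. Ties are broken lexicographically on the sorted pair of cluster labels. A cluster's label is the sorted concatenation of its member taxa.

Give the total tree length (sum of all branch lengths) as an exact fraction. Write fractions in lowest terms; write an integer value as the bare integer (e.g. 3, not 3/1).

iteration 1: select M,P (d=5, Q=-134); attach at lengths (11/4, 9/4); label the merged cluster MP
  updated: d(MP,V)=9, d(MP,W)=16, d(MP,X)=39/2, d(MP,Y)=35/2
iteration 2: select X,Y (d=15, Q=-83); attach at lengths (28/3, 17/3); label the merged cluster XY
  updated: d(MP,XY)=11, d(V,XY)=1, d(W,XY)=29/2
iteration 3: select MP,W (d=16, Q=-85/2); attach at lengths (59/8, 69/8); label the merged cluster MPW
  updated: d(MPW,V)=1/2, d(MPW,XY)=19/4
iteration 4: select MPW,V (d=1/2, Q=-25/4); attach at lengths (17/8, -13/8); label the merged cluster MPVW
  updated: d(MPVW,XY)=21/8
iteration 5: select MPVW,XY (d=21/8); attach at lengths (21/16, 21/16); label the merged cluster MPVWXY
final tree: ((((M:11/4,P:9/4):59/8,W:69/8):17/8,V:-13/8):21/16,(X:28/3,Y:17/3):21/16)
total length: 313/8

313/8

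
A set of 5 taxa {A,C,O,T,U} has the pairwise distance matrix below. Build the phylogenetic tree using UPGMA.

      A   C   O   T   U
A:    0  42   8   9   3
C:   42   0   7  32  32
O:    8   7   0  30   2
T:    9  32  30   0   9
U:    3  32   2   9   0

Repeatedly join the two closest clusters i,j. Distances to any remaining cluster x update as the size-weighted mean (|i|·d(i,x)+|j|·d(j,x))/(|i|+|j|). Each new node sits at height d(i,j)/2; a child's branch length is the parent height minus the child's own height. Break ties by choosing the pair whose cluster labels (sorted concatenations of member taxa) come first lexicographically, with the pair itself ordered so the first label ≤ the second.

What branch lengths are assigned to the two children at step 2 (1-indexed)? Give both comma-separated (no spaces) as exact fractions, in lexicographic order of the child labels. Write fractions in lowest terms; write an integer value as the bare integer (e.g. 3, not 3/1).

11/4,7/4

step 1: merge (O,U) at d=2; branch lengths O→1, U→1; new cluster OU
  updated: d(A,OU)=11/2, d(C,OU)=39/2, d(OU,T)=39/2
step 2: merge (A,OU) at d=11/2; branch lengths A→11/4, OU→7/4; new cluster AOU
  updated: d(AOU,C)=27, d(AOU,T)=16
step 3: merge (AOU,T) at d=16; branch lengths AOU→21/4, T→8; new cluster AOTU
  updated: d(AOTU,C)=113/4
step 4: merge (AOTU,C) at d=113/4; branch lengths AOTU→49/8, C→113/8; new cluster ACOTU
final tree: (((A:11/4,(O:1,U:1):7/4):21/4,T:8):49/8,C:113/8)
total length: 40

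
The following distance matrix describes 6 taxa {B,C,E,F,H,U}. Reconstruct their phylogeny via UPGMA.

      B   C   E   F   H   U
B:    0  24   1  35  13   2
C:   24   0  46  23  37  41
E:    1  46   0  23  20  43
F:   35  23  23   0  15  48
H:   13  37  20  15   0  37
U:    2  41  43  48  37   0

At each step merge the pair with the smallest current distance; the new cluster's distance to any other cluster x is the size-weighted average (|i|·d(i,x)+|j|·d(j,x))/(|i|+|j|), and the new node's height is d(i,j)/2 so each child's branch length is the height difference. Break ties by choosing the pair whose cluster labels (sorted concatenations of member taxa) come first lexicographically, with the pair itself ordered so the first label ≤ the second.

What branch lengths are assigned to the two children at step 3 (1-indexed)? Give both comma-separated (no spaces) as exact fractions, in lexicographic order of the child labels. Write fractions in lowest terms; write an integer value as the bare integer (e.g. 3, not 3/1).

43/4,45/4

iteration 1: select B,E (d=1); attach at lengths (1/2, 1/2); label the merged cluster BE
  updated: d(BE,C)=35, d(BE,F)=29, d(BE,H)=33/2, d(BE,U)=45/2
iteration 2: select F,H (d=15); attach at lengths (15/2, 15/2); label the merged cluster FH
  updated: d(BE,FH)=91/4, d(C,FH)=30, d(FH,U)=85/2
iteration 3: select BE,U (d=45/2); attach at lengths (43/4, 45/4); label the merged cluster BEU
  updated: d(BEU,C)=37, d(BEU,FH)=88/3
iteration 4: select BEU,FH (d=88/3); attach at lengths (41/12, 43/6); label the merged cluster BEFHU
  updated: d(BEFHU,C)=171/5
iteration 5: select BEFHU,C (d=171/5); attach at lengths (73/30, 171/10); label the merged cluster BCEFHU
final tree: ((((B:1/2,E:1/2):43/4,U:45/4):41/12,(F:15/2,H:15/2):43/6):73/30,C:171/10)
total length: 4087/60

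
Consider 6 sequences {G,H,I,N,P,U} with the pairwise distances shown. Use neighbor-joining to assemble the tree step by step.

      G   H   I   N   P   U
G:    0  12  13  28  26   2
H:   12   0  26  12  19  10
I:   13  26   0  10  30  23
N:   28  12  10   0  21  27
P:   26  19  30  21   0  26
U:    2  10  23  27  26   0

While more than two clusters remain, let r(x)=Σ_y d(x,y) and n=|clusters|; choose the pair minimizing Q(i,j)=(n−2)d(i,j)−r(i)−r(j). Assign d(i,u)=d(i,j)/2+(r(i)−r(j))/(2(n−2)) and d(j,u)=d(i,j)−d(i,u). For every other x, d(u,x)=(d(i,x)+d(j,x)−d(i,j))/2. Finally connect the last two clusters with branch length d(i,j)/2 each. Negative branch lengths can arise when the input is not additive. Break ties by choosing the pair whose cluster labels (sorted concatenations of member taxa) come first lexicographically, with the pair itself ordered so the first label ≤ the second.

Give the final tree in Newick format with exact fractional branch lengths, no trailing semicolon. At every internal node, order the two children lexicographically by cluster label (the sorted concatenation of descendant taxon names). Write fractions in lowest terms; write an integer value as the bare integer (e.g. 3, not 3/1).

1. join G+U (d=2, Q=-161) ⇒ GU; edges |G|=1/8, |U|=15/8
  updated: d(GU,H)=10, d(GU,I)=17, d(GU,N)=53/2, d(GU,P)=25
2. join I+N (d=10, Q=-245/2) ⇒ IN; edges |I|=29/4, |N|=11/4
  updated: d(GU,IN)=67/4, d(H,IN)=14, d(IN,P)=41/2
3. join GU+H (d=10, Q=-299/4) ⇒ GHU; edges |GU|=115/16, |H|=45/16
  updated: d(GHU,IN)=83/8, d(GHU,P)=17
4. join GHU+IN (d=83/8, Q=-383/8) ⇒ GHINU; edges |GHU|=55/16, |IN|=111/16
  updated: d(GHINU,P)=217/16
5. join GHINU+P (d=217/16) ⇒ GHINPU; edges |GHINU|=217/32, |P|=217/32
final tree: ((((G:1/8,U:15/8):115/16,H:45/16):55/16,(I:29/4,N:11/4):111/16):217/32,P:217/32)
total length: 735/16

((((G:1/8,U:15/8):115/16,H:45/16):55/16,(I:29/4,N:11/4):111/16):217/32,P:217/32)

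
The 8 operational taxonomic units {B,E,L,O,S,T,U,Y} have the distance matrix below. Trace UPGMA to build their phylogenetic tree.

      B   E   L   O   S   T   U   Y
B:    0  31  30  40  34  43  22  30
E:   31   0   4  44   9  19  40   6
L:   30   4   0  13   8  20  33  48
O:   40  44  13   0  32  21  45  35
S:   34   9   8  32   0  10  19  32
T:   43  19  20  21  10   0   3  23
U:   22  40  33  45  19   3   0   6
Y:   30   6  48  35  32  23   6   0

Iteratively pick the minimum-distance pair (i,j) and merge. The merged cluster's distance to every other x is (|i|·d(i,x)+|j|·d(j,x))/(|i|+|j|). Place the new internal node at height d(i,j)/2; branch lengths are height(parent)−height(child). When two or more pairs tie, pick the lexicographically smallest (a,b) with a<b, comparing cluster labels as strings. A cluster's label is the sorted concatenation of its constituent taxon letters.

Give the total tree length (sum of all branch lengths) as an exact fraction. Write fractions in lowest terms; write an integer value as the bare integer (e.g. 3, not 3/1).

1. join T+U (d=3) ⇒ TU; edges |T|=3/2, |U|=3/2
  updated: d(B,TU)=65/2, d(E,TU)=59/2, d(L,TU)=53/2, d(O,TU)=33, d(S,TU)=29/2, d(TU,Y)=29/2
2. join E+L (d=4) ⇒ EL; edges |E|=2, |L|=2
  updated: d(B,EL)=61/2, d(EL,O)=57/2, d(EL,S)=17/2, d(EL,TU)=28, d(EL,Y)=27
3. join EL+S (d=17/2) ⇒ ELS; edges |EL|=9/4, |S|=17/4
  updated: d(B,ELS)=95/3, d(ELS,O)=89/3, d(ELS,TU)=47/2, d(ELS,Y)=86/3
4. join TU+Y (d=29/2) ⇒ TUY; edges |TU|=23/4, |Y|=29/4
  updated: d(B,TUY)=95/3, d(ELS,TUY)=227/9, d(O,TUY)=101/3
5. join ELS+TUY (d=227/9) ⇒ ELSTUY; edges |ELS|=301/36, |TUY|=193/36
  updated: d(B,ELSTUY)=95/3, d(ELSTUY,O)=95/3
6. join B+ELSTUY (d=95/3) ⇒ BELSTUY; edges |B|=95/6, |ELSTUY|=29/9
  updated: d(BELSTUY,O)=230/7
7. join BELSTUY+O (d=230/7) ⇒ BELOSTUY; edges |BELSTUY|=25/42, |O|=115/7
final tree: ((B:95/6,(((E:2,L:2):9/4,S:17/4):301/36,((T:3/2,U:3/2):23/4,Y:29/4):193/36):29/9):25/42,O:115/7)
total length: 4807/63

4807/63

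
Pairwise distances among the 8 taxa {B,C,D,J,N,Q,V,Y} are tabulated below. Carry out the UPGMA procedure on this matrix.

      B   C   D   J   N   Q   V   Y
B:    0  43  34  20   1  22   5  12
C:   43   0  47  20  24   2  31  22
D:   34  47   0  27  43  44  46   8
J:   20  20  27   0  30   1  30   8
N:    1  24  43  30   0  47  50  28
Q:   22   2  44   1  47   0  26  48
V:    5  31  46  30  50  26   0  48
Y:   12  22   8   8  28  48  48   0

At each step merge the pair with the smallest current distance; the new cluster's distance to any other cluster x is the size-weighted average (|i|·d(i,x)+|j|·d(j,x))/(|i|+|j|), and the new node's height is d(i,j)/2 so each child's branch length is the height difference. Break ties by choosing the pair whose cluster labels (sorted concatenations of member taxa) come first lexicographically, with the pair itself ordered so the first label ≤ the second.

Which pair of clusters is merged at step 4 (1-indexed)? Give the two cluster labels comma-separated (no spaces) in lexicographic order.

C,JQ

step 1: merge (B,N) at d=1; branch lengths B→1/2, N→1/2; new cluster BN
  updated: d(BN,C)=67/2, d(BN,D)=77/2, d(BN,J)=25, d(BN,Q)=69/2, d(BN,V)=55/2, d(BN,Y)=20
step 2: merge (J,Q) at d=1; branch lengths J→1/2, Q→1/2; new cluster JQ
  updated: d(BN,JQ)=119/4, d(C,JQ)=11, d(D,JQ)=71/2, d(JQ,V)=28, d(JQ,Y)=28
step 3: merge (D,Y) at d=8; branch lengths D→4, Y→4; new cluster DY
  updated: d(BN,DY)=117/4, d(C,DY)=69/2, d(DY,JQ)=127/4, d(DY,V)=47
step 4: merge (C,JQ) at d=11; branch lengths C→11/2, JQ→5; new cluster CJQ
  updated: d(BN,CJQ)=31, d(CJQ,DY)=98/3, d(CJQ,V)=29
step 5: merge (BN,V) at d=55/2; branch lengths BN→53/4, V→55/4; new cluster BNV
  updated: d(BNV,CJQ)=91/3, d(BNV,DY)=211/6
step 6: merge (BNV,CJQ) at d=91/3; branch lengths BNV→17/12, CJQ→29/3; new cluster BCJNQV
  updated: d(BCJNQV,DY)=407/12
step 7: merge (BCJNQV,DY) at d=407/12; branch lengths BCJNQV→43/24, DY→311/24; new cluster BCDJNQVY
final tree: ((((B:1/2,N:1/2):53/4,V:55/4):17/12,(C:11/2,(J:1/2,Q:1/2):5):29/3):43/24,(D:4,Y:4):311/24)
total length: 220/3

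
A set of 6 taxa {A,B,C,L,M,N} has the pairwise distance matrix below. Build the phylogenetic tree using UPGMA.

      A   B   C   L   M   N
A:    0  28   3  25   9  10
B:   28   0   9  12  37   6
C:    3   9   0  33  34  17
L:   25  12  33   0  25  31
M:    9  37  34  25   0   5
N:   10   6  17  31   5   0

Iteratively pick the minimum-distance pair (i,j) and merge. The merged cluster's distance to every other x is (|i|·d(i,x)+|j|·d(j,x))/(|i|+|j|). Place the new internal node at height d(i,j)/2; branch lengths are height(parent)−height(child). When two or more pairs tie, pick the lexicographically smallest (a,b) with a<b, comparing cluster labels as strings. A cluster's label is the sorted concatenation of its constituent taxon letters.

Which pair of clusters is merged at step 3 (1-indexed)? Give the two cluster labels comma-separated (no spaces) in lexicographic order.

B,L

iteration 1: select A,C (d=3); attach at lengths (3/2, 3/2); label the merged cluster AC
  updated: d(AC,B)=37/2, d(AC,L)=29, d(AC,M)=43/2, d(AC,N)=27/2
iteration 2: select M,N (d=5); attach at lengths (5/2, 5/2); label the merged cluster MN
  updated: d(AC,MN)=35/2, d(B,MN)=43/2, d(L,MN)=28
iteration 3: select B,L (d=12); attach at lengths (6, 6); label the merged cluster BL
  updated: d(AC,BL)=95/4, d(BL,MN)=99/4
iteration 4: select AC,MN (d=35/2); attach at lengths (29/4, 25/4); label the merged cluster ACMN
  updated: d(ACMN,BL)=97/4
iteration 5: select ACMN,BL (d=97/4); attach at lengths (27/8, 49/8); label the merged cluster ABCLMN
final tree: (((A:3/2,C:3/2):29/4,(M:5/2,N:5/2):25/4):27/8,(B:6,L:6):49/8)
total length: 43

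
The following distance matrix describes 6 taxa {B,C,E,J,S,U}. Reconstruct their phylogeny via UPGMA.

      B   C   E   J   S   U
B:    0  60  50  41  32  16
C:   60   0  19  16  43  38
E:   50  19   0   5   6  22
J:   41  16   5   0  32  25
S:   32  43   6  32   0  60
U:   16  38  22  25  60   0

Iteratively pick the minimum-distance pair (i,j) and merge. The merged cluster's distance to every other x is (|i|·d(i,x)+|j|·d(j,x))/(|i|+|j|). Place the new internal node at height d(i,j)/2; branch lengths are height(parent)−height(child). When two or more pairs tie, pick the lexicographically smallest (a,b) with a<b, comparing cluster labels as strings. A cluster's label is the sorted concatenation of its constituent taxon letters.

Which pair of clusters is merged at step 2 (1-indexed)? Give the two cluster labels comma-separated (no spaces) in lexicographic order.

B,U

1. join E+J (d=5) ⇒ EJ; edges |E|=5/2, |J|=5/2
  updated: d(B,EJ)=91/2, d(C,EJ)=35/2, d(EJ,S)=19, d(EJ,U)=47/2
2. join B+U (d=16) ⇒ BU; edges |B|=8, |U|=8
  updated: d(BU,C)=49, d(BU,EJ)=69/2, d(BU,S)=46
3. join C+EJ (d=35/2) ⇒ CEJ; edges |C|=35/4, |EJ|=25/4
  updated: d(BU,CEJ)=118/3, d(CEJ,S)=27
4. join CEJ+S (d=27) ⇒ CEJS; edges |CEJ|=19/4, |S|=27/2
  updated: d(BU,CEJS)=41
5. join BU+CEJS (d=41) ⇒ BCEJSU; edges |BU|=25/2, |CEJS|=7
final tree: ((B:8,U:8):25/2,((C:35/4,(E:5/2,J:5/2):25/4):19/4,S:27/2):7)
total length: 295/4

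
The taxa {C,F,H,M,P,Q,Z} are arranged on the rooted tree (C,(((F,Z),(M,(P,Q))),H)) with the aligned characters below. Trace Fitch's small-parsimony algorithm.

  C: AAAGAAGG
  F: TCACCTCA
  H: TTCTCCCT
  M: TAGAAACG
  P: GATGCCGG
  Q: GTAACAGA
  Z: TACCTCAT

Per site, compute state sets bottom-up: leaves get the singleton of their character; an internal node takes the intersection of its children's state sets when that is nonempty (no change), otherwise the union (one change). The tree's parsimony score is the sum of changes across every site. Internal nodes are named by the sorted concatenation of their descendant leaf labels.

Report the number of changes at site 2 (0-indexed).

4

FZ@0: {T} ∩ {T} = {T} (intersection, +0)
PQ@0: {G} ∩ {G} = {G} (intersection, +0)
MPQ@0: {T} ∪ {G} = {G,T} (union, +1)
FMPQZ@0: {T} ∩ {G,T} = {T} (intersection, +0)
FHMPQZ@0: {T} ∩ {T} = {T} (intersection, +0)
CFHMPQZ@0: {A} ∪ {T} = {A,T} (union, +1)
FZ@1: {C} ∪ {A} = {A,C} (union, +1)
PQ@1: {A} ∪ {T} = {A,T} (union, +1)
MPQ@1: {A} ∩ {A,T} = {A} (intersection, +0)
FMPQZ@1: {A,C} ∩ {A} = {A} (intersection, +0)
FHMPQZ@1: {A} ∪ {T} = {A,T} (union, +1)
CFHMPQZ@1: {A} ∩ {A,T} = {A} (intersection, +0)
FZ@2: {A} ∪ {C} = {A,C} (union, +1)
PQ@2: {T} ∪ {A} = {A,T} (union, +1)
MPQ@2: {G} ∪ {A,T} = {A,G,T} (union, +1)
FMPQZ@2: {A,C} ∩ {A,G,T} = {A} (intersection, +0)
FHMPQZ@2: {A} ∪ {C} = {A,C} (union, +1)
CFHMPQZ@2: {A} ∩ {A,C} = {A} (intersection, +0)
FZ@3: {C} ∩ {C} = {C} (intersection, +0)
PQ@3: {G} ∪ {A} = {A,G} (union, +1)
MPQ@3: {A} ∩ {A,G} = {A} (intersection, +0)
FMPQZ@3: {C} ∪ {A} = {A,C} (union, +1)
FHMPQZ@3: {A,C} ∪ {T} = {A,C,T} (union, +1)
CFHMPQZ@3: {G} ∪ {A,C,T} = {A,C,G,T} (union, +1)
FZ@4: {C} ∪ {T} = {C,T} (union, +1)
PQ@4: {C} ∩ {C} = {C} (intersection, +0)
MPQ@4: {A} ∪ {C} = {A,C} (union, +1)
FMPQZ@4: {C,T} ∩ {A,C} = {C} (intersection, +0)
FHMPQZ@4: {C} ∩ {C} = {C} (intersection, +0)
CFHMPQZ@4: {A} ∪ {C} = {A,C} (union, +1)
FZ@5: {T} ∪ {C} = {C,T} (union, +1)
PQ@5: {C} ∪ {A} = {A,C} (union, +1)
MPQ@5: {A} ∩ {A,C} = {A} (intersection, +0)
FMPQZ@5: {C,T} ∪ {A} = {A,C,T} (union, +1)
FHMPQZ@5: {A,C,T} ∩ {C} = {C} (intersection, +0)
CFHMPQZ@5: {A} ∪ {C} = {A,C} (union, +1)
FZ@6: {C} ∪ {A} = {A,C} (union, +1)
PQ@6: {G} ∩ {G} = {G} (intersection, +0)
MPQ@6: {C} ∪ {G} = {C,G} (union, +1)
FMPQZ@6: {A,C} ∩ {C,G} = {C} (intersection, +0)
FHMPQZ@6: {C} ∩ {C} = {C} (intersection, +0)
CFHMPQZ@6: {G} ∪ {C} = {C,G} (union, +1)
FZ@7: {A} ∪ {T} = {A,T} (union, +1)
PQ@7: {G} ∪ {A} = {A,G} (union, +1)
MPQ@7: {G} ∩ {A,G} = {G} (intersection, +0)
FMPQZ@7: {A,T} ∪ {G} = {A,G,T} (union, +1)
FHMPQZ@7: {A,G,T} ∩ {T} = {T} (intersection, +0)
CFHMPQZ@7: {G} ∪ {T} = {G,T} (union, +1)
per-site changes: [2, 3, 4, 4, 3, 4, 3, 4]; total = 27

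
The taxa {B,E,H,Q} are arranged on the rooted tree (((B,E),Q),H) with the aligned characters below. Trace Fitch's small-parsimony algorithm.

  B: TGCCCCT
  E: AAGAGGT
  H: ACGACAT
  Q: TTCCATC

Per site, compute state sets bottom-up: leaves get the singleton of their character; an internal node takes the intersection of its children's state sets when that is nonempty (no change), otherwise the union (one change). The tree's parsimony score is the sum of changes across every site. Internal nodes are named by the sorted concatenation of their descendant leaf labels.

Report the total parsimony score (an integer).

15

[col 0] BE: children B:{T}, E:{A} ∪→ {A,T}; cost 1
[col 0] BEQ: children BE:{A,T}, Q:{T} ∩→ {T}; cost 0
[col 0] BEHQ: children BEQ:{T}, H:{A} ∪→ {A,T}; cost 1
[col 1] BE: children B:{G}, E:{A} ∪→ {A,G}; cost 1
[col 1] BEQ: children BE:{A,G}, Q:{T} ∪→ {A,G,T}; cost 1
[col 1] BEHQ: children BEQ:{A,G,T}, H:{C} ∪→ {A,C,G,T}; cost 1
[col 2] BE: children B:{C}, E:{G} ∪→ {C,G}; cost 1
[col 2] BEQ: children BE:{C,G}, Q:{C} ∩→ {C}; cost 0
[col 2] BEHQ: children BEQ:{C}, H:{G} ∪→ {C,G}; cost 1
[col 3] BE: children B:{C}, E:{A} ∪→ {A,C}; cost 1
[col 3] BEQ: children BE:{A,C}, Q:{C} ∩→ {C}; cost 0
[col 3] BEHQ: children BEQ:{C}, H:{A} ∪→ {A,C}; cost 1
[col 4] BE: children B:{C}, E:{G} ∪→ {C,G}; cost 1
[col 4] BEQ: children BE:{C,G}, Q:{A} ∪→ {A,C,G}; cost 1
[col 4] BEHQ: children BEQ:{A,C,G}, H:{C} ∩→ {C}; cost 0
[col 5] BE: children B:{C}, E:{G} ∪→ {C,G}; cost 1
[col 5] BEQ: children BE:{C,G}, Q:{T} ∪→ {C,G,T}; cost 1
[col 5] BEHQ: children BEQ:{C,G,T}, H:{A} ∪→ {A,C,G,T}; cost 1
[col 6] BE: children B:{T}, E:{T} ∩→ {T}; cost 0
[col 6] BEQ: children BE:{T}, Q:{C} ∪→ {C,T}; cost 1
[col 6] BEHQ: children BEQ:{C,T}, H:{T} ∩→ {T}; cost 0
per-site changes: [2, 3, 2, 2, 2, 3, 1]; total = 15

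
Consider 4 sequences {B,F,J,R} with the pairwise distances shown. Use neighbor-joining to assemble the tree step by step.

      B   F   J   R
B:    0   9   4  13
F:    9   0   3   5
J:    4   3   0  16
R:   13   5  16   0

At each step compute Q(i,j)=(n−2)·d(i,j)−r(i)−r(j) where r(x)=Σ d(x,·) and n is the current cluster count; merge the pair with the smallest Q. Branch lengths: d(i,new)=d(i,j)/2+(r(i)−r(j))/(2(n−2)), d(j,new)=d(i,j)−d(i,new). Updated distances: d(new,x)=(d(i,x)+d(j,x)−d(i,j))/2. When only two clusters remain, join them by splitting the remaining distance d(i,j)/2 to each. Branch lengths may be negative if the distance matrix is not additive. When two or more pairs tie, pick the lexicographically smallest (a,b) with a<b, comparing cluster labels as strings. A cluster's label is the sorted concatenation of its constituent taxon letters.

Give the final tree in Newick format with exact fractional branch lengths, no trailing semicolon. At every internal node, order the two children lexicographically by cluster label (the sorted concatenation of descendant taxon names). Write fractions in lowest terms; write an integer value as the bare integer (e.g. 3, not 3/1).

(((B:11/4,J:5/4):23/4,F:-7/4):27/8,R:27/8)

step 1: merge (B,J) at d=4, Q=-41; branch lengths B→11/4, J→5/4; new cluster BJ
  updated: d(BJ,F)=4, d(BJ,R)=25/2
step 2: merge (BJ,F) at d=4, Q=-43/2; branch lengths BJ→23/4, F→-7/4; new cluster BFJ
  updated: d(BFJ,R)=27/4
step 3: merge (BFJ,R) at d=27/4; branch lengths BFJ→27/8, R→27/8; new cluster BFJR
final tree: (((B:11/4,J:5/4):23/4,F:-7/4):27/8,R:27/8)
total length: 59/4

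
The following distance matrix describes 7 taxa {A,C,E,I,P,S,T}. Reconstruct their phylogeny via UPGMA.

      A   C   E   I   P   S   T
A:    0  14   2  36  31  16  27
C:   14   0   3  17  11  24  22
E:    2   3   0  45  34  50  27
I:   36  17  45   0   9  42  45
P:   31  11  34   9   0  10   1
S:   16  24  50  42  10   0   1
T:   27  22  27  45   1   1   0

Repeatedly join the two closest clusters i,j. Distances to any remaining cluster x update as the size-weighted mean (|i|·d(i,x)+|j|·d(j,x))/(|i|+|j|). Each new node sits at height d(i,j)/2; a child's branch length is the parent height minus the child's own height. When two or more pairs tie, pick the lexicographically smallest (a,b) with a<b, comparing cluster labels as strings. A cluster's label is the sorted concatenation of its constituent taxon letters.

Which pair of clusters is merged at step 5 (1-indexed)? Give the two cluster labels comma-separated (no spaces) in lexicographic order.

step 1: merge (P,T) at d=1; branch lengths P→1/2, T→1/2; new cluster PT
  updated: d(A,PT)=29, d(C,PT)=33/2, d(E,PT)=61/2, d(I,PT)=27, d(PT,S)=11/2
step 2: merge (A,E) at d=2; branch lengths A→1, E→1; new cluster AE
  updated: d(AE,C)=17/2, d(AE,I)=81/2, d(AE,PT)=119/4, d(AE,S)=33
step 3: merge (PT,S) at d=11/2; branch lengths PT→9/4, S→11/4; new cluster PST
  updated: d(AE,PST)=185/6, d(C,PST)=19, d(I,PST)=32
step 4: merge (AE,C) at d=17/2; branch lengths AE→13/4, C→17/4; new cluster ACE
  updated: d(ACE,I)=98/3, d(ACE,PST)=242/9
step 5: merge (ACE,PST) at d=242/9; branch lengths ACE→331/36, PST→385/36; new cluster ACEPST
  updated: d(ACEPST,I)=97/3
step 6: merge (ACEPST,I) at d=97/3; branch lengths ACEPST→49/18, I→97/6; new cluster ACEIPST
final tree: ((((A:1,E:1):13/4,C:17/4):331/36,((P:1/2,T:1/2):9/4,S:11/4):385/36):49/18,I:97/6)
total length: 977/18

ACE,PST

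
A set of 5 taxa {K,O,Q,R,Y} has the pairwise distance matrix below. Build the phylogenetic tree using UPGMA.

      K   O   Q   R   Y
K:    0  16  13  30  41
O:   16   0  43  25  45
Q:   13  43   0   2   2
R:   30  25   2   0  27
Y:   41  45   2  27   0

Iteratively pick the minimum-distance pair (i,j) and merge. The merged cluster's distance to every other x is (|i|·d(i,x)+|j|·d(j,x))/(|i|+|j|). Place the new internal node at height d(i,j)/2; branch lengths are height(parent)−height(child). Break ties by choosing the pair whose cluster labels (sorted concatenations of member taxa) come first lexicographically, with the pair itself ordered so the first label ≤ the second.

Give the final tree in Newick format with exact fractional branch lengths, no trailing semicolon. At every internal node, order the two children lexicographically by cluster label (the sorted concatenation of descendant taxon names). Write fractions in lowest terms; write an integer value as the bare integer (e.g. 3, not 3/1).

((K:8,O:8):101/12,((Q:1,R:1):25/4,Y:29/4):55/6)

step 1: merge (Q,R) at d=2; branch lengths Q→1, R→1; new cluster QR
  updated: d(K,QR)=43/2, d(O,QR)=34, d(QR,Y)=29/2
step 2: merge (QR,Y) at d=29/2; branch lengths QR→25/4, Y→29/4; new cluster QRY
  updated: d(K,QRY)=28, d(O,QRY)=113/3
step 3: merge (K,O) at d=16; branch lengths K→8, O→8; new cluster KO
  updated: d(KO,QRY)=197/6
step 4: merge (KO,QRY) at d=197/6; branch lengths KO→101/12, QRY→55/6; new cluster KOQRY
final tree: ((K:8,O:8):101/12,((Q:1,R:1):25/4,Y:29/4):55/6)
total length: 589/12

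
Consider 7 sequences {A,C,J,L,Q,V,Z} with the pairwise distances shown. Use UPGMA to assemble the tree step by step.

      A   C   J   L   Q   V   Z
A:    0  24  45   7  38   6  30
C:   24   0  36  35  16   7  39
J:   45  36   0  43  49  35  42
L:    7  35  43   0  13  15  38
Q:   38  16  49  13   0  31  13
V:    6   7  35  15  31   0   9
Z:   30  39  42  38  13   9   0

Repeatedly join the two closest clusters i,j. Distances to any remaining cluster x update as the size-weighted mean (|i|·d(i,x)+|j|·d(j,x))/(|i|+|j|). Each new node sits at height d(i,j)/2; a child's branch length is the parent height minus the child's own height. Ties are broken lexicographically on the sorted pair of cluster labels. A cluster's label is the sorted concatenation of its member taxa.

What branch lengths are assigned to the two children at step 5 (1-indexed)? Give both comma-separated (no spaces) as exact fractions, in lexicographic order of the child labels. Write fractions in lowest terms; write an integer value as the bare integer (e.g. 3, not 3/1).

19/8,55/8

1. join A+V (d=6) ⇒ AV; edges |A|=3, |V|=3
  updated: d(AV,C)=31/2, d(AV,J)=40, d(AV,L)=11, d(AV,Q)=69/2, d(AV,Z)=39/2
2. join AV+L (d=11) ⇒ ALV; edges |AV|=5/2, |L|=11/2
  updated: d(ALV,C)=22, d(ALV,J)=41, d(ALV,Q)=82/3, d(ALV,Z)=77/3
3. join Q+Z (d=13) ⇒ QZ; edges |Q|=13/2, |Z|=13/2
  updated: d(ALV,QZ)=53/2, d(C,QZ)=55/2, d(J,QZ)=91/2
4. join ALV+C (d=22) ⇒ ACLV; edges |ALV|=11/2, |C|=11
  updated: d(ACLV,J)=159/4, d(ACLV,QZ)=107/4
5. join ACLV+QZ (d=107/4) ⇒ ACLQVZ; edges |ACLV|=19/8, |QZ|=55/8
  updated: d(ACLQVZ,J)=125/3
6. join ACLQVZ+J (d=125/3) ⇒ ACJLQVZ; edges |ACLQVZ|=179/24, |J|=125/6
final tree: (((((A:3,V:3):5/2,L:11/2):11/2,C:11):19/8,(Q:13/2,Z:13/2):55/8):179/24,J:125/6)
total length: 1945/24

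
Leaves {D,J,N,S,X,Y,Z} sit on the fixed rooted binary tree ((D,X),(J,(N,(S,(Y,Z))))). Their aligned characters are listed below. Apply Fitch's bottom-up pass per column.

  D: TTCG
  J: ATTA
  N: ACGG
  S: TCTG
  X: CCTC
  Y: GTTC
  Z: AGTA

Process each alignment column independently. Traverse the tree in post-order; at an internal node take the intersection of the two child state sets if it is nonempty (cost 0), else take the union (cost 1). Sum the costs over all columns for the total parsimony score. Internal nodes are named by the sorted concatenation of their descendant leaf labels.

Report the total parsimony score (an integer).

14

DX@0: {T} ∪ {C} = {C,T} (union, +1)
YZ@0: {G} ∪ {A} = {A,G} (union, +1)
SYZ@0: {T} ∪ {A,G} = {A,G,T} (union, +1)
NSYZ@0: {A} ∩ {A,G,T} = {A} (intersection, +0)
JNSYZ@0: {A} ∩ {A} = {A} (intersection, +0)
DJNSXYZ@0: {C,T} ∪ {A} = {A,C,T} (union, +1)
DX@1: {T} ∪ {C} = {C,T} (union, +1)
YZ@1: {T} ∪ {G} = {G,T} (union, +1)
SYZ@1: {C} ∪ {G,T} = {C,G,T} (union, +1)
NSYZ@1: {C} ∩ {C,G,T} = {C} (intersection, +0)
JNSYZ@1: {T} ∪ {C} = {C,T} (union, +1)
DJNSXYZ@1: {C,T} ∩ {C,T} = {C,T} (intersection, +0)
DX@2: {C} ∪ {T} = {C,T} (union, +1)
YZ@2: {T} ∩ {T} = {T} (intersection, +0)
SYZ@2: {T} ∩ {T} = {T} (intersection, +0)
NSYZ@2: {G} ∪ {T} = {G,T} (union, +1)
JNSYZ@2: {T} ∩ {G,T} = {T} (intersection, +0)
DJNSXYZ@2: {C,T} ∩ {T} = {T} (intersection, +0)
DX@3: {G} ∪ {C} = {C,G} (union, +1)
YZ@3: {C} ∪ {A} = {A,C} (union, +1)
SYZ@3: {G} ∪ {A,C} = {A,C,G} (union, +1)
NSYZ@3: {G} ∩ {A,C,G} = {G} (intersection, +0)
JNSYZ@3: {A} ∪ {G} = {A,G} (union, +1)
DJNSXYZ@3: {C,G} ∩ {A,G} = {G} (intersection, +0)
per-site changes: [4, 4, 2, 4]; total = 14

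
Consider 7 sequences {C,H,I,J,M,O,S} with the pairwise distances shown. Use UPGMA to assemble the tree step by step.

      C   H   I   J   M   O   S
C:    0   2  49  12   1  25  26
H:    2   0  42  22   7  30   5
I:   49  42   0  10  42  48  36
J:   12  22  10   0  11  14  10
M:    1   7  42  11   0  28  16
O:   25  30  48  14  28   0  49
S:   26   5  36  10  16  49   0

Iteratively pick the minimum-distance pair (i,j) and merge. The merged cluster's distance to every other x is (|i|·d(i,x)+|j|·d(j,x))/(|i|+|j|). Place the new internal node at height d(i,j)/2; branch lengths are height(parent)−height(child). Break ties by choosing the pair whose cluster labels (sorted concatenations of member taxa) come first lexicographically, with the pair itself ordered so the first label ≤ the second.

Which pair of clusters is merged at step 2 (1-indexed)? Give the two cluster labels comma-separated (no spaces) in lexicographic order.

CM,H

step 1: merge (C,M) at d=1; branch lengths C→1/2, M→1/2; new cluster CM
  updated: d(CM,H)=9/2, d(CM,I)=91/2, d(CM,J)=23/2, d(CM,O)=53/2, d(CM,S)=21
step 2: merge (CM,H) at d=9/2; branch lengths CM→7/4, H→9/4; new cluster CHM
  updated: d(CHM,I)=133/3, d(CHM,J)=15, d(CHM,O)=83/3, d(CHM,S)=47/3
step 3: merge (I,J) at d=10; branch lengths I→5, J→5; new cluster IJ
  updated: d(CHM,IJ)=89/3, d(IJ,O)=31, d(IJ,S)=23
step 4: merge (CHM,S) at d=47/3; branch lengths CHM→67/12, S→47/6; new cluster CHMS
  updated: d(CHMS,IJ)=28, d(CHMS,O)=33
step 5: merge (CHMS,IJ) at d=28; branch lengths CHMS→37/6, IJ→9; new cluster CHIJMS
  updated: d(CHIJMS,O)=97/3
step 6: merge (CHIJMS,O) at d=97/3; branch lengths CHIJMS→13/6, O→97/6; new cluster CHIJMOS
final tree: (((((C:1/2,M:1/2):7/4,H:9/4):67/12,S:47/6):37/6,(I:5,J:5):9):13/6,O:97/6)
total length: 743/12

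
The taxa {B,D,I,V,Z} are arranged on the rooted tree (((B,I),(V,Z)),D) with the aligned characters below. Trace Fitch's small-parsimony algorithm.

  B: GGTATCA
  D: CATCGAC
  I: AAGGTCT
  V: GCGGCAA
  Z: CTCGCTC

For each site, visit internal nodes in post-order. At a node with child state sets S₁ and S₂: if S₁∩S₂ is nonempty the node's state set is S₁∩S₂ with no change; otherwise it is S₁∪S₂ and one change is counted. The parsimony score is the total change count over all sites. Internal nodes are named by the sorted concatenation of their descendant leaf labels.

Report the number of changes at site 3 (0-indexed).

[col 0] BI: children B:{G}, I:{A} ∪→ {A,G}; cost 1
[col 0] VZ: children V:{G}, Z:{C} ∪→ {C,G}; cost 1
[col 0] BIVZ: children BI:{A,G}, VZ:{C,G} ∩→ {G}; cost 0
[col 0] BDIVZ: children BIVZ:{G}, D:{C} ∪→ {C,G}; cost 1
[col 1] BI: children B:{G}, I:{A} ∪→ {A,G}; cost 1
[col 1] VZ: children V:{C}, Z:{T} ∪→ {C,T}; cost 1
[col 1] BIVZ: children BI:{A,G}, VZ:{C,T} ∪→ {A,C,G,T}; cost 1
[col 1] BDIVZ: children BIVZ:{A,C,G,T}, D:{A} ∩→ {A}; cost 0
[col 2] BI: children B:{T}, I:{G} ∪→ {G,T}; cost 1
[col 2] VZ: children V:{G}, Z:{C} ∪→ {C,G}; cost 1
[col 2] BIVZ: children BI:{G,T}, VZ:{C,G} ∩→ {G}; cost 0
[col 2] BDIVZ: children BIVZ:{G}, D:{T} ∪→ {G,T}; cost 1
[col 3] BI: children B:{A}, I:{G} ∪→ {A,G}; cost 1
[col 3] VZ: children V:{G}, Z:{G} ∩→ {G}; cost 0
[col 3] BIVZ: children BI:{A,G}, VZ:{G} ∩→ {G}; cost 0
[col 3] BDIVZ: children BIVZ:{G}, D:{C} ∪→ {C,G}; cost 1
[col 4] BI: children B:{T}, I:{T} ∩→ {T}; cost 0
[col 4] VZ: children V:{C}, Z:{C} ∩→ {C}; cost 0
[col 4] BIVZ: children BI:{T}, VZ:{C} ∪→ {C,T}; cost 1
[col 4] BDIVZ: children BIVZ:{C,T}, D:{G} ∪→ {C,G,T}; cost 1
[col 5] BI: children B:{C}, I:{C} ∩→ {C}; cost 0
[col 5] VZ: children V:{A}, Z:{T} ∪→ {A,T}; cost 1
[col 5] BIVZ: children BI:{C}, VZ:{A,T} ∪→ {A,C,T}; cost 1
[col 5] BDIVZ: children BIVZ:{A,C,T}, D:{A} ∩→ {A}; cost 0
[col 6] BI: children B:{A}, I:{T} ∪→ {A,T}; cost 1
[col 6] VZ: children V:{A}, Z:{C} ∪→ {A,C}; cost 1
[col 6] BIVZ: children BI:{A,T}, VZ:{A,C} ∩→ {A}; cost 0
[col 6] BDIVZ: children BIVZ:{A}, D:{C} ∪→ {A,C}; cost 1
per-site changes: [3, 3, 3, 2, 2, 2, 3]; total = 18

2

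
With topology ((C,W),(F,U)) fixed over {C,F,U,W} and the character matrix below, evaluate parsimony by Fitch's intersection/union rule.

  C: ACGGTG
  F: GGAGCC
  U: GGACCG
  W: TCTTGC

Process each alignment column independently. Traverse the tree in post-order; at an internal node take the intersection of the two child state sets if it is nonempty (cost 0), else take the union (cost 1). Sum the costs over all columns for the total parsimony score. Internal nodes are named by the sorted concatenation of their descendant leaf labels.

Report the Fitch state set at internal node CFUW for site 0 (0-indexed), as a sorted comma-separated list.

A,G,T

site 0, node CW: C={A} ∪ W={T} → {A,T} (+1)
site 0, node FU: F={G} ∩ U={G} → {G} (+0)
site 0, node CFUW: CW={A,T} ∪ FU={G} → {A,G,T} (+1)
site 1, node CW: C={C} ∩ W={C} → {C} (+0)
site 1, node FU: F={G} ∩ U={G} → {G} (+0)
site 1, node CFUW: CW={C} ∪ FU={G} → {C,G} (+1)
site 2, node CW: C={G} ∪ W={T} → {G,T} (+1)
site 2, node FU: F={A} ∩ U={A} → {A} (+0)
site 2, node CFUW: CW={G,T} ∪ FU={A} → {A,G,T} (+1)
site 3, node CW: C={G} ∪ W={T} → {G,T} (+1)
site 3, node FU: F={G} ∪ U={C} → {C,G} (+1)
site 3, node CFUW: CW={G,T} ∩ FU={C,G} → {G} (+0)
site 4, node CW: C={T} ∪ W={G} → {G,T} (+1)
site 4, node FU: F={C} ∩ U={C} → {C} (+0)
site 4, node CFUW: CW={G,T} ∪ FU={C} → {C,G,T} (+1)
site 5, node CW: C={G} ∪ W={C} → {C,G} (+1)
site 5, node FU: F={C} ∪ U={G} → {C,G} (+1)
site 5, node CFUW: CW={C,G} ∩ FU={C,G} → {C,G} (+0)
per-site changes: [2, 1, 2, 2, 2, 2]; total = 11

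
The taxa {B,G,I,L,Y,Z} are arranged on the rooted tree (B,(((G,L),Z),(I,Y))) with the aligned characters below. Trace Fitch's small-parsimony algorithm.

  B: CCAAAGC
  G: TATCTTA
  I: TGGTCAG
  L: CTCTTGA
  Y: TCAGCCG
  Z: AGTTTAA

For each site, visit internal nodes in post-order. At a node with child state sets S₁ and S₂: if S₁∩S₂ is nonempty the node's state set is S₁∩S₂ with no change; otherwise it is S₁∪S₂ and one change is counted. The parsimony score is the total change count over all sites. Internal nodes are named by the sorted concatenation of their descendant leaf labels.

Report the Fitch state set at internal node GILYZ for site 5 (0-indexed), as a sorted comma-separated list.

A

GL@0: {T} ∪ {C} = {C,T} (union, +1)
GLZ@0: {C,T} ∪ {A} = {A,C,T} (union, +1)
IY@0: {T} ∩ {T} = {T} (intersection, +0)
GILYZ@0: {A,C,T} ∩ {T} = {T} (intersection, +0)
BGILYZ@0: {C} ∪ {T} = {C,T} (union, +1)
GL@1: {A} ∪ {T} = {A,T} (union, +1)
GLZ@1: {A,T} ∪ {G} = {A,G,T} (union, +1)
IY@1: {G} ∪ {C} = {C,G} (union, +1)
GILYZ@1: {A,G,T} ∩ {C,G} = {G} (intersection, +0)
BGILYZ@1: {C} ∪ {G} = {C,G} (union, +1)
GL@2: {T} ∪ {C} = {C,T} (union, +1)
GLZ@2: {C,T} ∩ {T} = {T} (intersection, +0)
IY@2: {G} ∪ {A} = {A,G} (union, +1)
GILYZ@2: {T} ∪ {A,G} = {A,G,T} (union, +1)
BGILYZ@2: {A} ∩ {A,G,T} = {A} (intersection, +0)
GL@3: {C} ∪ {T} = {C,T} (union, +1)
GLZ@3: {C,T} ∩ {T} = {T} (intersection, +0)
IY@3: {T} ∪ {G} = {G,T} (union, +1)
GILYZ@3: {T} ∩ {G,T} = {T} (intersection, +0)
BGILYZ@3: {A} ∪ {T} = {A,T} (union, +1)
GL@4: {T} ∩ {T} = {T} (intersection, +0)
GLZ@4: {T} ∩ {T} = {T} (intersection, +0)
IY@4: {C} ∩ {C} = {C} (intersection, +0)
GILYZ@4: {T} ∪ {C} = {C,T} (union, +1)
BGILYZ@4: {A} ∪ {C,T} = {A,C,T} (union, +1)
GL@5: {T} ∪ {G} = {G,T} (union, +1)
GLZ@5: {G,T} ∪ {A} = {A,G,T} (union, +1)
IY@5: {A} ∪ {C} = {A,C} (union, +1)
GILYZ@5: {A,G,T} ∩ {A,C} = {A} (intersection, +0)
BGILYZ@5: {G} ∪ {A} = {A,G} (union, +1)
GL@6: {A} ∩ {A} = {A} (intersection, +0)
GLZ@6: {A} ∩ {A} = {A} (intersection, +0)
IY@6: {G} ∩ {G} = {G} (intersection, +0)
GILYZ@6: {A} ∪ {G} = {A,G} (union, +1)
BGILYZ@6: {C} ∪ {A,G} = {A,C,G} (union, +1)
per-site changes: [3, 4, 3, 3, 2, 4, 2]; total = 21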